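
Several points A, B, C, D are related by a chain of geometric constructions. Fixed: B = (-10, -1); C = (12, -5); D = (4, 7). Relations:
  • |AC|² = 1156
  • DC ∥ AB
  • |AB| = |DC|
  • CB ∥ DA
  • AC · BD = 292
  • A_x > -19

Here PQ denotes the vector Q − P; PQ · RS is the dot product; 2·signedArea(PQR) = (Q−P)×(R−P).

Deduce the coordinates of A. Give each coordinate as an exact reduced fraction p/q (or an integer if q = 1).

A = (-18, 11)

1. A_x = -18  [DC ∥ AB ∩ CB ∥ DA]
2. A_y = 11  [DC ∥ AB ∩ CB ∥ DA]
   → A = (-18, 11)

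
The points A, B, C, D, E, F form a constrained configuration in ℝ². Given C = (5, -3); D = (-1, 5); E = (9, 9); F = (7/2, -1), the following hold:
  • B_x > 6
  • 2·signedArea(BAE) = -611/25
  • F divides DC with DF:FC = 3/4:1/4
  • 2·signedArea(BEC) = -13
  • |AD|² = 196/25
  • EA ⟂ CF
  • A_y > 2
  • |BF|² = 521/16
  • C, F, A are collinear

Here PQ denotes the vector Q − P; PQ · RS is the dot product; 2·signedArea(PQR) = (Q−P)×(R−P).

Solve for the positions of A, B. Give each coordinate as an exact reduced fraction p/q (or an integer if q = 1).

A = (17/25, 69/25)
B = (25/4, 4)

1. A_x = 17/25  [C, F, A are collinear ∩ EA ⟂ CF]
2. A_y = 69/25  [C, F, A are collinear ∩ EA ⟂ CF]
   → A = (17/25, 69/25)
3. B_x = 25/4  [2·signedArea(BAE) = -611/25 ∩ 2·signedArea(BEC) = -13]
4. B_y = 4  [2·signedArea(BAE) = -611/25 ∩ 2·signedArea(BEC) = -13]
   → B = (25/4, 4)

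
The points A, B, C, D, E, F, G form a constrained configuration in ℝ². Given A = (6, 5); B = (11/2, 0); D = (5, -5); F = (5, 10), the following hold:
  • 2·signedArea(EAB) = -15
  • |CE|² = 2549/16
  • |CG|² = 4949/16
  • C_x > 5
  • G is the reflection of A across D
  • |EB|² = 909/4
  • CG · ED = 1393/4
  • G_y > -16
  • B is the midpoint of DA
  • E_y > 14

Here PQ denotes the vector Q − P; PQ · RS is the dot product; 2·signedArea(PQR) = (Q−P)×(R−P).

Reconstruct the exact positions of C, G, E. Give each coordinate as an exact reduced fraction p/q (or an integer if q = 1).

1. G_x = 4  [G is the reflection of A across D]
2. G_y = -15  [G is the reflection of A across D]
   → G = (4, -15)
3. E_x = 4  [line 5·x + -1/2·y + -25/2 = 0 ∩ |EB|² = 909/4]
4. E_y = 15  [line 5·x + -1/2·y + -25/2 = 0 ∩ |EB|² = 909/4]
   → E = (4, 15)
5. C_x = 23/4  [line -1·x + 20·y + -177/4 = 0 ∩ |CG|² = 4949/16]
6. C_y = 5/2  [line -1·x + 20·y + -177/4 = 0 ∩ |CG|² = 4949/16]
   → C = (23/4, 5/2)

C = (23/4, 5/2)
E = (4, 15)
G = (4, -15)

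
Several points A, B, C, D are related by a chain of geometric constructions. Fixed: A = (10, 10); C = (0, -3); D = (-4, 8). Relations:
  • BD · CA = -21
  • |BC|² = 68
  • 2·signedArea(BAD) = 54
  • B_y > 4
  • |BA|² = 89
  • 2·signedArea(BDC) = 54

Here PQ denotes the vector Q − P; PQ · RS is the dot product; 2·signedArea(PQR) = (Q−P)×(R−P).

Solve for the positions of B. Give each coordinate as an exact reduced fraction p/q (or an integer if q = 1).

B = (2, 5)

1. B_x = 2  [2·signedArea(BDC) = 54 ∩ 2·signedArea(BAD) = 54]
2. B_y = 5  [2·signedArea(BDC) = 54 ∩ 2·signedArea(BAD) = 54]
   → B = (2, 5)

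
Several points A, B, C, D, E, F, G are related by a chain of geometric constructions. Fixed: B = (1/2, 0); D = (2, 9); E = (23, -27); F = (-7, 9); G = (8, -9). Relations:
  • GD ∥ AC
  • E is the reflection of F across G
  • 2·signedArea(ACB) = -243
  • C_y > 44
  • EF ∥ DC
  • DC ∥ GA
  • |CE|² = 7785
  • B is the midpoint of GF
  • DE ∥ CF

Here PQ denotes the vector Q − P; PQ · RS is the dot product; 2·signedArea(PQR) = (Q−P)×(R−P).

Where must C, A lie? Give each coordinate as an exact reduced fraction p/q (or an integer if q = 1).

A = (-22, 27)
C = (-28, 45)

1. C_x = -28  [DE ∥ CF ∩ EF ∥ DC]
2. C_y = 45  [DE ∥ CF ∩ EF ∥ DC]
   → C = (-28, 45)
3. A_x = -22  [GD ∥ AC ∩ DC ∥ GA]
4. A_y = 27  [GD ∥ AC ∩ DC ∥ GA]
   → A = (-22, 27)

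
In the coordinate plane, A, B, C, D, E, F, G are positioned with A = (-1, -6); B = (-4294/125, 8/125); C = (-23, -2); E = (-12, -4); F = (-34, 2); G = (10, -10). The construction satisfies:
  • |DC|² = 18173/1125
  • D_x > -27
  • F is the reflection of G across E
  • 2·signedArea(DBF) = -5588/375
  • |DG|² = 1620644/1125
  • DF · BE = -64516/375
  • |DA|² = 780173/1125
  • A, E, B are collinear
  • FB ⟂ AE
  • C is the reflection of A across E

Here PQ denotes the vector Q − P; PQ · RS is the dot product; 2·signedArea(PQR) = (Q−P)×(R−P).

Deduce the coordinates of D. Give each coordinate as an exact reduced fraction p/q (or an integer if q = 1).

1. D_x = -3348/125  [line -242/125·x + 44/125·y + -3872/75 = 0 ∩ |DC|² = 18173/1125]
2. D_y = -242/375  [line -242/125·x + 44/125·y + -3872/75 = 0 ∩ |DC|² = 18173/1125]
   → D = (-3348/125, -242/375)

D = (-3348/125, -242/375)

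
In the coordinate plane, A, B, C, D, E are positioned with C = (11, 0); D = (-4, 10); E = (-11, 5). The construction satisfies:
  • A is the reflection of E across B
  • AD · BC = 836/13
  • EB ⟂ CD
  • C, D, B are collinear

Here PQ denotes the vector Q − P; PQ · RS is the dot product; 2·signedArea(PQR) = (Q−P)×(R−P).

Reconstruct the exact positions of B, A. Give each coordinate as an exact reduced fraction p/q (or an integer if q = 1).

A = (-27/13, 239/13)
B = (-85/13, 152/13)

1. B_x = -85/13  [C, D, B are collinear ∩ EB ⟂ CD]
2. B_y = 152/13  [C, D, B are collinear ∩ EB ⟂ CD]
   → B = (-85/13, 152/13)
3. A_x = -27/13  [A is the reflection of E across B]
4. A_y = 239/13  [A is the reflection of E across B]
   → A = (-27/13, 239/13)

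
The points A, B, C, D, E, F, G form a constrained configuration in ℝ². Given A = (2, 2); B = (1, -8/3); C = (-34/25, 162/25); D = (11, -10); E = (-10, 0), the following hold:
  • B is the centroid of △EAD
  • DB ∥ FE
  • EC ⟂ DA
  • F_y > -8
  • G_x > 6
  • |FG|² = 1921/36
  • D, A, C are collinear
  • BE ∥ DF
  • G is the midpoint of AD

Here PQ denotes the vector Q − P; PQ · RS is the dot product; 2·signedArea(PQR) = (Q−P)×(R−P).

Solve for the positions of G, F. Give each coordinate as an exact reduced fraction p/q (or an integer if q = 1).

1. G_x = 13/2  [G is the midpoint of AD]
2. G_y = -4  [G is the midpoint of AD]
   → G = (13/2, -4)
3. F_x = 0  [DB ∥ FE ∩ BE ∥ DF]
4. F_y = -22/3  [DB ∥ FE ∩ BE ∥ DF]
   → F = (0, -22/3)

F = (0, -22/3)
G = (13/2, -4)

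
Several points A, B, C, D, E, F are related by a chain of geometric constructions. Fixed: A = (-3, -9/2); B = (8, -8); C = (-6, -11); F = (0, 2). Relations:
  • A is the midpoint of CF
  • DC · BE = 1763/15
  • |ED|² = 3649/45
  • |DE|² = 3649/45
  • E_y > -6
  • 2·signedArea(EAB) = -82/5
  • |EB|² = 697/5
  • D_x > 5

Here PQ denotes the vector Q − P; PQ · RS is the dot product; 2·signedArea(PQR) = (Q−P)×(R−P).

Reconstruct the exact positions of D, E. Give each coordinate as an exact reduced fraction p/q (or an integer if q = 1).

1. E_x = -18/5  [line 7/2·x + 11·y + 382/5 = 0 ∩ |EB|² = 697/5]
2. E_y = -29/5  [line 7/2·x + 11·y + 382/5 = 0 ∩ |EB|² = 697/5]
   → E = (-18/5, -29/5)
3. D_x = 16/3  [line 58/5·x + -11/5·y + -1082/15 = 0 ∩ |DE|² = 3649/45]
4. D_y = -14/3  [line 58/5·x + -11/5·y + -1082/15 = 0 ∩ |DE|² = 3649/45]
   → D = (16/3, -14/3)

D = (16/3, -14/3)
E = (-18/5, -29/5)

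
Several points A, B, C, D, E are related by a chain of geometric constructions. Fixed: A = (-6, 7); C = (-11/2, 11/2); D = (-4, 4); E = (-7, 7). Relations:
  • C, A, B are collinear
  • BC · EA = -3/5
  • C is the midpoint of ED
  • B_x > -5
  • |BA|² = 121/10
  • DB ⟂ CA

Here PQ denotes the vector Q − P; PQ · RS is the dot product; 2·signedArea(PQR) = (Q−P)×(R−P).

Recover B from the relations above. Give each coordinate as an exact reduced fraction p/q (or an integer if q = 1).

B = (-49/10, 37/10)

1. B_x = -49/10  [C, A, B are collinear ∩ DB ⟂ CA]
2. B_y = 37/10  [C, A, B are collinear ∩ DB ⟂ CA]
   → B = (-49/10, 37/10)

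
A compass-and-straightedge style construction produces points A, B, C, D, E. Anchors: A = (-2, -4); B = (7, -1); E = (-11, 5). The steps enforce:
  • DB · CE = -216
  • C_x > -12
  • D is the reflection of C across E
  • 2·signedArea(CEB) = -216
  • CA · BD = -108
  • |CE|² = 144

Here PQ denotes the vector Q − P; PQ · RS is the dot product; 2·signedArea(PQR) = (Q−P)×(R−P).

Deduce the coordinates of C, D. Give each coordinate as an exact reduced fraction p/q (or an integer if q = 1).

1. C_x = -11  [line 6·x + 18·y + 192 = 0 ∩ |CE|² = 144]
2. C_y = -7  [line 6·x + 18·y + 192 = 0 ∩ |CE|² = 144]
   → C = (-11, -7)
3. D_x = -11  [D is the reflection of C across E]
4. D_y = 17  [D is the reflection of C across E]
   → D = (-11, 17)

C = (-11, -7)
D = (-11, 17)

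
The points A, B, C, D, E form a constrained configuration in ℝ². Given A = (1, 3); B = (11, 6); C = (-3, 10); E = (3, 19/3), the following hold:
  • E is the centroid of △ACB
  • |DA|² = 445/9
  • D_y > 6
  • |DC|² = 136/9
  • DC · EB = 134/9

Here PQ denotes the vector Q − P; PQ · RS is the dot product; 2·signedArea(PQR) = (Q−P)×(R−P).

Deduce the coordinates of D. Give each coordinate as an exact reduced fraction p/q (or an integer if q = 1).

D = (-5, 20/3)

1. D_x = -5  [line -8·x + 1/3·y + -380/9 = 0 ∩ |DA|² = 445/9]
2. D_y = 20/3  [line -8·x + 1/3·y + -380/9 = 0 ∩ |DA|² = 445/9]
   → D = (-5, 20/3)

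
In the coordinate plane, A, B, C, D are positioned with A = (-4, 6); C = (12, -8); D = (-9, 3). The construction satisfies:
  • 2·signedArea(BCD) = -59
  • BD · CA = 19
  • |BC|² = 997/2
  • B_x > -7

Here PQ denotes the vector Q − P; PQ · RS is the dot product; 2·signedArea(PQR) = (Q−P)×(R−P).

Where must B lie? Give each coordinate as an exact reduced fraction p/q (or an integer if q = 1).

1. B_x = -13/2  [2·signedArea(BCD) = -59 ∩ BD · CA = 19]
2. B_y = 9/2  [2·signedArea(BCD) = -59 ∩ BD · CA = 19]
   → B = (-13/2, 9/2)

B = (-13/2, 9/2)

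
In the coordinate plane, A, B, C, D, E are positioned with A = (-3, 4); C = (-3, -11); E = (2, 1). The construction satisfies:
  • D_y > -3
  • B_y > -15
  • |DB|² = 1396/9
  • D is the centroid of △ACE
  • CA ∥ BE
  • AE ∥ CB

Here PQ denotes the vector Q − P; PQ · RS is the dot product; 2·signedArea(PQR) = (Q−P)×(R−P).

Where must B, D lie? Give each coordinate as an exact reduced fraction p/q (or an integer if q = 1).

B = (2, -14)
D = (-4/3, -2)

1. B_x = 2  [CA ∥ BE ∩ AE ∥ CB]
2. B_y = -14  [CA ∥ BE ∩ AE ∥ CB]
   → B = (2, -14)
3. D_x = -4/3  [D is the centroid of △ACE]
4. D_y = -2  [D is the centroid of △ACE]
   → D = (-4/3, -2)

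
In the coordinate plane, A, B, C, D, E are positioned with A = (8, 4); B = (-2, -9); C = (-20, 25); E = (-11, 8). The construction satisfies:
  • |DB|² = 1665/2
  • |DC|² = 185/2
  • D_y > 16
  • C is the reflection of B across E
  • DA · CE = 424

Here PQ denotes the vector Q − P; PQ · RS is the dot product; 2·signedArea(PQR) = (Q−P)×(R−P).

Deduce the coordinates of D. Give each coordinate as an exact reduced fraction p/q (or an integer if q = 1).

D = (-31/2, 33/2)

1. D_x = -31/2  [line -9·x + 17·y + -420 = 0 ∩ |DB|² = 1665/2]
2. D_y = 33/2  [line -9·x + 17·y + -420 = 0 ∩ |DB|² = 1665/2]
   → D = (-31/2, 33/2)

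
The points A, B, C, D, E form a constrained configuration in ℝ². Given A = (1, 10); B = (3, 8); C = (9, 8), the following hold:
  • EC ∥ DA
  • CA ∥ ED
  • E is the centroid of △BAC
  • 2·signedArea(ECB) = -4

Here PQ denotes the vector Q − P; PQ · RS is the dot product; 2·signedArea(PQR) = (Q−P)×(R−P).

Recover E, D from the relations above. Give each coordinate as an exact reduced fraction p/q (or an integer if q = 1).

D = (-11/3, 32/3)
E = (13/3, 26/3)

1. E_x = 13/3  [E is the centroid of △BAC]
2. E_y = 26/3  [E is the centroid of △BAC]
   → E = (13/3, 26/3)
3. D_x = -11/3  [EC ∥ DA ∩ CA ∥ ED]
4. D_y = 32/3  [EC ∥ DA ∩ CA ∥ ED]
   → D = (-11/3, 32/3)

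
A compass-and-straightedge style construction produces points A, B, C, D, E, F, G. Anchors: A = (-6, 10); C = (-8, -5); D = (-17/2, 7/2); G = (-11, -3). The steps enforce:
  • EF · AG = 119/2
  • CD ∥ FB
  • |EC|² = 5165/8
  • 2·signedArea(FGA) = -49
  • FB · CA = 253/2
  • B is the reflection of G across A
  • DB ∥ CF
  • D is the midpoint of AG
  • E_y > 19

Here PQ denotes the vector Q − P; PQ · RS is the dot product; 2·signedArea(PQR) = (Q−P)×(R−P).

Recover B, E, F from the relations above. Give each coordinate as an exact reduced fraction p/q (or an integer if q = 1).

B = (-1, 23)
E = (-9/4, 79/4)
F = (-1/2, 29/2)

1. B_x = -1  [B is the reflection of G across A]
2. B_y = 23  [B is the reflection of G across A]
   → B = (-1, 23)
3. F_x = -1/2  [CD ∥ FB ∩ DB ∥ CF]
4. F_y = 29/2  [CD ∥ FB ∩ DB ∥ CF]
   → F = (-1/2, 29/2)
5. E_x = -9/4  [line 5·x + 13·y + -491/2 = 0 ∩ |EC|² = 5165/8]
6. E_y = 79/4  [line 5·x + 13·y + -491/2 = 0 ∩ |EC|² = 5165/8]
   → E = (-9/4, 79/4)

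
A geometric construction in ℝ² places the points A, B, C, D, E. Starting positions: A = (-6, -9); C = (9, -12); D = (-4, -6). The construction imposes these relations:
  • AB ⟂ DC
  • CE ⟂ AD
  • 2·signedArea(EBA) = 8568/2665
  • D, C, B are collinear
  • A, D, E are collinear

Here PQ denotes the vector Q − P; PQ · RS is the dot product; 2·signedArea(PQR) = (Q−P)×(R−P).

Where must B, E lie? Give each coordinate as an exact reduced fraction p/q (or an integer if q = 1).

1. B_x = -924/205  [D, C, B are collinear ∩ AB ⟂ DC]
2. B_y = -1182/205  [D, C, B are collinear ∩ AB ⟂ DC]
   → B = (-924/205, -1182/205)
3. E_x = -36/13  [A, D, E are collinear ∩ CE ⟂ AD]
4. E_y = -54/13  [A, D, E are collinear ∩ CE ⟂ AD]
   → E = (-36/13, -54/13)

B = (-924/205, -1182/205)
E = (-36/13, -54/13)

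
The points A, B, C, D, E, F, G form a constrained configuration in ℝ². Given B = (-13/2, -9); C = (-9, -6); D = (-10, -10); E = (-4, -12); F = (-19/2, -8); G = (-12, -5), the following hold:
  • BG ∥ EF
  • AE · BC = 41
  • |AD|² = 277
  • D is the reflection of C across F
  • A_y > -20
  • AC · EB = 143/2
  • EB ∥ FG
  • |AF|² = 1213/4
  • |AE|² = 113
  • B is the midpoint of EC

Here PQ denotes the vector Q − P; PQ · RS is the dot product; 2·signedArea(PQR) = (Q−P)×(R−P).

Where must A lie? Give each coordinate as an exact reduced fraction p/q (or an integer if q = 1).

1. A_x = 4  [line 5/2·x + -3·y + -67 = 0 ∩ |AF|² = 1213/4]
2. A_y = -19  [line 5/2·x + -3·y + -67 = 0 ∩ |AF|² = 1213/4]
   → A = (4, -19)

A = (4, -19)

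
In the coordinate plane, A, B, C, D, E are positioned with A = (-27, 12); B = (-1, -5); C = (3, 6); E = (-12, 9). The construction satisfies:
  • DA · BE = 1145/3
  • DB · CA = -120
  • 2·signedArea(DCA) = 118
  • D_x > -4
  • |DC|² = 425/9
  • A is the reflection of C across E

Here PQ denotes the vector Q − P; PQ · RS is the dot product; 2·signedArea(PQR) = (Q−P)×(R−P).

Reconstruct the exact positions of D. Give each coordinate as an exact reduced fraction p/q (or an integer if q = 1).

D = (-10/3, 10/3)

1. D_x = -10/3  [2·signedArea(DCA) = 118 ∩ DB · CA = -120]
2. D_y = 10/3  [2·signedArea(DCA) = 118 ∩ DB · CA = -120]
   → D = (-10/3, 10/3)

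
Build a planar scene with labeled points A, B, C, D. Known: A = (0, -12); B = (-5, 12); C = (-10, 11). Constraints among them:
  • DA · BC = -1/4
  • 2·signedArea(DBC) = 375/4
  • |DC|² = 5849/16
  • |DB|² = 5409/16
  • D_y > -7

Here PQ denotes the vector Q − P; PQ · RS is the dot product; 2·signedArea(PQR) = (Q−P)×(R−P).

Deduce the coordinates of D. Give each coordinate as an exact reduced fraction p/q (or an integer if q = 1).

1. D_x = -5/4  [DA · BC = -1/4 ∩ 2·signedArea(DBC) = 375/4]
2. D_y = -6  [DA · BC = -1/4 ∩ 2·signedArea(DBC) = 375/4]
   → D = (-5/4, -6)

D = (-5/4, -6)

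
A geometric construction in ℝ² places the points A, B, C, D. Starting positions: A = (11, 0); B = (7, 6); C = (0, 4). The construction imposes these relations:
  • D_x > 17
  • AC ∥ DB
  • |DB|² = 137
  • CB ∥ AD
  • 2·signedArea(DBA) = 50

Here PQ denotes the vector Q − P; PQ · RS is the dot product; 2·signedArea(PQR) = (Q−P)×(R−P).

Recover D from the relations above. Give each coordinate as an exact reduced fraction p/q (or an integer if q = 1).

1. D_x = 18  [AC ∥ DB ∩ CB ∥ AD]
2. D_y = 2  [AC ∥ DB ∩ CB ∥ AD]
   → D = (18, 2)

D = (18, 2)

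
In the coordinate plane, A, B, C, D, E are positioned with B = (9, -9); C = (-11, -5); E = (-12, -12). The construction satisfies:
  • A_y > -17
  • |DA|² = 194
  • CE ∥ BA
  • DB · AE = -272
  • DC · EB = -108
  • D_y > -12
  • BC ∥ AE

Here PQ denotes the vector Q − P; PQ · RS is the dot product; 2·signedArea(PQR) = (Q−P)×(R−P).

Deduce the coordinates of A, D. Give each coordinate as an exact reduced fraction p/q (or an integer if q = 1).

1. A_x = 8  [BC ∥ AE ∩ CE ∥ BA]
2. A_y = -16  [BC ∥ AE ∩ CE ∥ BA]
   → A = (8, -16)
3. D_x = -5  [DC · EB = -108 ∩ DB · AE = -272]
4. D_y = -11  [DC · EB = -108 ∩ DB · AE = -272]
   → D = (-5, -11)

A = (8, -16)
D = (-5, -11)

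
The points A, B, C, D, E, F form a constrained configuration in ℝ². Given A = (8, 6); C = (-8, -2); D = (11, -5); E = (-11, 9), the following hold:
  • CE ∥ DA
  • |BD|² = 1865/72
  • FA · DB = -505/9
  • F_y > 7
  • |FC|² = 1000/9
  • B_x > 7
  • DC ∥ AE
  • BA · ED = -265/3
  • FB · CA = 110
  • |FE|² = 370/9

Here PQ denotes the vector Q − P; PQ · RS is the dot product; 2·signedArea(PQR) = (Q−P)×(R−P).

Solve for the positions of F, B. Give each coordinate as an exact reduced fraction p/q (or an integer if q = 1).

B = (85/12, -7/4)
F = (-14/3, 8)

1. B_x = 85/12  [line -22·x + 14·y + 541/3 = 0 ∩ |BD|² = 1865/72]
2. B_y = -7/4  [line -22·x + 14·y + 541/3 = 0 ∩ |BD|² = 1865/72]
   → B = (85/12, -7/4)
3. F_x = -14/3  [FA · DB = -505/9 ∩ FB · CA = 110]
4. F_y = 8  [FA · DB = -505/9 ∩ FB · CA = 110]
   → F = (-14/3, 8)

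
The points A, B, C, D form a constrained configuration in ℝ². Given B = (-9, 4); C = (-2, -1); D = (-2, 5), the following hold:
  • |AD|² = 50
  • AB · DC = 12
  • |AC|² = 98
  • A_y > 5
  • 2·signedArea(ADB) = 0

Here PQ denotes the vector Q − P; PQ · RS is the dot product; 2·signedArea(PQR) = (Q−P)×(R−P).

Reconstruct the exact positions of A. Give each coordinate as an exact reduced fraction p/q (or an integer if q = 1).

1. A_x = 5  [2·signedArea(ADB) = 0 ∩ AB · DC = 12]
2. A_y = 6  [2·signedArea(ADB) = 0 ∩ AB · DC = 12]
   → A = (5, 6)

A = (5, 6)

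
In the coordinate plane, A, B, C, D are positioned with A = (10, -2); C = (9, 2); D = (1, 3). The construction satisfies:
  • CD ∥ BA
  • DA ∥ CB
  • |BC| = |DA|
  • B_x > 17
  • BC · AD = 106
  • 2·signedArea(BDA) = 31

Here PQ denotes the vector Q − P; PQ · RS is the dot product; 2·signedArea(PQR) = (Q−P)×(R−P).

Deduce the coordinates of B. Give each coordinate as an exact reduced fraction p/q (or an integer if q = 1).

B = (18, -3)

1. B_x = 18  [CD ∥ BA ∩ DA ∥ CB]
2. B_y = -3  [CD ∥ BA ∩ DA ∥ CB]
   → B = (18, -3)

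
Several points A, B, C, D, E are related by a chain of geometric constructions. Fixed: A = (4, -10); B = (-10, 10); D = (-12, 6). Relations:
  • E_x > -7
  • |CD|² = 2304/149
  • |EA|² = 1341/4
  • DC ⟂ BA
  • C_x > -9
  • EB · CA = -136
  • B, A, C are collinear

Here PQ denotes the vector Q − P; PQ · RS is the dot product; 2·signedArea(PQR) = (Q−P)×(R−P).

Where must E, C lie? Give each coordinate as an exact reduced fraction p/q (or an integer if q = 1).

1. C_x = -1308/149  [B, A, C are collinear ∩ DC ⟂ BA]
2. C_y = 1230/149  [B, A, C are collinear ∩ DC ⟂ BA]
   → C = (-1308/149, 1230/149)
3. E_x = -13/2  [line -1904/149·x + 2720/149·y + -25976/149 = 0 ∩ |EA|² = 1341/4]
4. E_y = 5  [line -1904/149·x + 2720/149·y + -25976/149 = 0 ∩ |EA|² = 1341/4]
   → E = (-13/2, 5)

C = (-1308/149, 1230/149)
E = (-13/2, 5)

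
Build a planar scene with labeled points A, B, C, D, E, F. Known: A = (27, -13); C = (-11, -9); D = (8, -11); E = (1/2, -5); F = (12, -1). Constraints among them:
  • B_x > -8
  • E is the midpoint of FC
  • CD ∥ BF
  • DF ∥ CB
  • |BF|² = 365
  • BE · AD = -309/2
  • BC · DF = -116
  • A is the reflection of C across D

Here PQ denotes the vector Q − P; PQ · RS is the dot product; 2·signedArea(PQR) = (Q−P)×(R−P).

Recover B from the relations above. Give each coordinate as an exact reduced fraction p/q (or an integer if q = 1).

B = (-7, 1)

1. B_x = -7  [CD ∥ BF ∩ DF ∥ CB]
2. B_y = 1  [CD ∥ BF ∩ DF ∥ CB]
   → B = (-7, 1)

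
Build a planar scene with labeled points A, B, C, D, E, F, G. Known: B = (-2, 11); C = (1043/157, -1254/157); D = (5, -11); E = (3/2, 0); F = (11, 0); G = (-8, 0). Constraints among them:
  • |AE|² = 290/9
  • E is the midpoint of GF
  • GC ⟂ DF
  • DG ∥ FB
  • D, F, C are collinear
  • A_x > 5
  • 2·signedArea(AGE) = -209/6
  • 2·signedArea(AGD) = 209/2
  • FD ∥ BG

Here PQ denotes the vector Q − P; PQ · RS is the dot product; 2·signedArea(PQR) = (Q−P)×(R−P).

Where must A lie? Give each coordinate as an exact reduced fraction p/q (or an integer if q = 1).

A = (35/6, -11/3)

1. A_x = 35/6  [2·signedArea(AGD) = 209/2 ∩ 2·signedArea(AGE) = -209/6]
2. A_y = -11/3  [2·signedArea(AGD) = 209/2 ∩ 2·signedArea(AGE) = -209/6]
   → A = (35/6, -11/3)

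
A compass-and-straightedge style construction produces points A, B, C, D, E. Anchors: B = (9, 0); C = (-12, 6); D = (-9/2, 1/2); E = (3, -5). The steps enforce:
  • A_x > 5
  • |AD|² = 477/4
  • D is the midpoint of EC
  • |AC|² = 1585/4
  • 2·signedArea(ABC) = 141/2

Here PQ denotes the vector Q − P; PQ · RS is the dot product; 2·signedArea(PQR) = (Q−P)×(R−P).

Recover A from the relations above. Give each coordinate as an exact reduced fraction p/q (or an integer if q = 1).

1. A_x = 6  [line -6·x + -21·y + -33/2 = 0 ∩ |AC|² = 1585/4]
2. A_y = -5/2  [line -6·x + -21·y + -33/2 = 0 ∩ |AC|² = 1585/4]
   → A = (6, -5/2)

A = (6, -5/2)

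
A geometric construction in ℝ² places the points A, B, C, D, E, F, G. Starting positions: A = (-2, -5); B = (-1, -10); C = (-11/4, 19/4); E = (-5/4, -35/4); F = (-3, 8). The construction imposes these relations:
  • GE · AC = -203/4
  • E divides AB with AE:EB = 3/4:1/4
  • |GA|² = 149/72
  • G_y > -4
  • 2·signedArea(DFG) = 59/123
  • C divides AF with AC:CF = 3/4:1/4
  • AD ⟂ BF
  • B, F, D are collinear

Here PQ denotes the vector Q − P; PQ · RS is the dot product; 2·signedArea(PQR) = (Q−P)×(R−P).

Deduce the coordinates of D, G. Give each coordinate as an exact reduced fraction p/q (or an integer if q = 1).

D = (-64/41, -203/41)
G = (-7/4, -43/12)

1. D_x = -64/41  [B, F, D are collinear ∩ AD ⟂ BF]
2. D_y = -203/41  [B, F, D are collinear ∩ AD ⟂ BF]
   → D = (-64/41, -203/41)
3. G_x = -7/4  [GE · AC = -203/4 ∩ 2·signedArea(DFG) = 59/123]
4. G_y = -43/12  [GE · AC = -203/4 ∩ 2·signedArea(DFG) = 59/123]
   → G = (-7/4, -43/12)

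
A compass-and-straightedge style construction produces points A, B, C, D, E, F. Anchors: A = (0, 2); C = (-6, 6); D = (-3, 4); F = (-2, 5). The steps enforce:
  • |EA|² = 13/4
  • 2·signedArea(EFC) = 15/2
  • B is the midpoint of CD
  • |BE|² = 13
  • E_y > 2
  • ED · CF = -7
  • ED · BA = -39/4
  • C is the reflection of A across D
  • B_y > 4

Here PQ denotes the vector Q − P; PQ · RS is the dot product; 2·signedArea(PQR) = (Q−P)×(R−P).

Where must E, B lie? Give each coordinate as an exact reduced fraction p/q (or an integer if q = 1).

1. E_x = -3/2  [ED · CF = -7 ∩ 2·signedArea(EFC) = 15/2]
2. E_y = 3  [ED · CF = -7 ∩ 2·signedArea(EFC) = 15/2]
   → E = (-3/2, 3)
3. B_x = -9/2  [B is the midpoint of CD]
4. B_y = 5  [B is the midpoint of CD]
   → B = (-9/2, 5)

B = (-9/2, 5)
E = (-3/2, 3)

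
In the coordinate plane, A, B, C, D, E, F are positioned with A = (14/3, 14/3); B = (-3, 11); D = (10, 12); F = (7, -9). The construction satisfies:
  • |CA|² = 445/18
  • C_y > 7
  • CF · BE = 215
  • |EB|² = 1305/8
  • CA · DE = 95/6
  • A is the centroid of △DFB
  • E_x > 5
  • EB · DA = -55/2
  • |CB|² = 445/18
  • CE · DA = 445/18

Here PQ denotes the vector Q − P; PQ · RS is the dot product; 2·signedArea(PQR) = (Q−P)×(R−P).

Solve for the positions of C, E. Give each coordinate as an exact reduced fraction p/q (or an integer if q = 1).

C = (5/6, 47/6)
E = (21/4, 5/4)

1. E_x = 21/4  [line 16/3·x + 22/3·y + -223/6 = 0 ∩ |EB|² = 1305/8]
2. E_y = 5/4  [line 16/3·x + 22/3·y + -223/6 = 0 ∩ |EB|² = 1305/8]
   → E = (21/4, 5/4)
3. C_x = 5/6  [CE · DA = 445/18 ∩ CA · DE = 95/6]
4. C_y = 47/6  [CE · DA = 445/18 ∩ CA · DE = 95/6]
   → C = (5/6, 47/6)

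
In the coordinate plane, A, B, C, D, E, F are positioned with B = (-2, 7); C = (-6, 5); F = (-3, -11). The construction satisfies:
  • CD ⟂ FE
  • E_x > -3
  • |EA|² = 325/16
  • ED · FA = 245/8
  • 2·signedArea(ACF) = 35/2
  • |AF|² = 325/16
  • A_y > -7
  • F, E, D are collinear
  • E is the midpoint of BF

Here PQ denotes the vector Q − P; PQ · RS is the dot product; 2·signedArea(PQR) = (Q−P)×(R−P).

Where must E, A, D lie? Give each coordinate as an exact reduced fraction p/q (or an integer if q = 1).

A = (-11/4, -13/2)
D = (-138/65, 311/65)
E = (-5/2, -2)

1. E_x = -5/2  [E is the midpoint of BF]
2. E_y = -2  [E is the midpoint of BF]
   → E = (-5/2, -2)
3. A_x = -11/4  [line 16·x + 3·y + 127/2 = 0 ∩ |AF|² = 325/16]
4. A_y = -13/2  [line 16·x + 3·y + 127/2 = 0 ∩ |AF|² = 325/16]
   → A = (-11/4, -13/2)
5. D_x = -138/65  [F, E, D are collinear ∩ CD ⟂ FE]
6. D_y = 311/65  [F, E, D are collinear ∩ CD ⟂ FE]
   → D = (-138/65, 311/65)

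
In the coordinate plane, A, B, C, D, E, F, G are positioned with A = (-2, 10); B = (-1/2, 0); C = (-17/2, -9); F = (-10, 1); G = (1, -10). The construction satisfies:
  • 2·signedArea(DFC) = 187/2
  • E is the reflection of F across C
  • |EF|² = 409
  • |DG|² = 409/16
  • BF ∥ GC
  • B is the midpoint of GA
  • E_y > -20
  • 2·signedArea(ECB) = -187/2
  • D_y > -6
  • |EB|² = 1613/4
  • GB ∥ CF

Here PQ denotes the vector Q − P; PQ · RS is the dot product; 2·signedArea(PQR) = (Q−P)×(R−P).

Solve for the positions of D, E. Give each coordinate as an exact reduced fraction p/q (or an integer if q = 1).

1. D_x = 1/4  [line 10·x + 3/2·y + 5 = 0 ∩ |DG|² = 409/16]
2. D_y = -5  [line 10·x + 3/2·y + 5 = 0 ∩ |DG|² = 409/16]
   → D = (1/4, -5)
3. E_x = -7  [E is the reflection of F across C]
4. E_y = -19  [E is the reflection of F across C]
   → E = (-7, -19)

D = (1/4, -5)
E = (-7, -19)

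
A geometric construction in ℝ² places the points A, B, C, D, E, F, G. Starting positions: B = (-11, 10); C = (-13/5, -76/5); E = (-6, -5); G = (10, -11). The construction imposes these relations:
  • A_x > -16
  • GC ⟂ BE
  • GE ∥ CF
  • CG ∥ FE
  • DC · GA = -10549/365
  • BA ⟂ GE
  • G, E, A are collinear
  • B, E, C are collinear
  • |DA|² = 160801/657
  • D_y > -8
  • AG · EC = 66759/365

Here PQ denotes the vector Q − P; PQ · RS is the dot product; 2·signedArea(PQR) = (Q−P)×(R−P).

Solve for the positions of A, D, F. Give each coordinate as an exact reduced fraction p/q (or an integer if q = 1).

1. A_x = -1118/73  [G, E, A are collinear ∩ BA ⟂ GE]
2. A_y = -110/73  [G, E, A are collinear ∩ BA ⟂ GE]
   → A = (-1118/73, -110/73)
3. D_x = -2/3  [line 1848/73·x + -693/73·y + -3619/73 = 0 ∩ |DA|² = 160801/657]
4. D_y = -7  [line 1848/73·x + -693/73·y + -3619/73 = 0 ∩ |DA|² = 160801/657]
   → D = (-2/3, -7)
5. F_x = -93/5  [CG ∥ FE ∩ GE ∥ CF]
6. F_y = -46/5  [CG ∥ FE ∩ GE ∥ CF]
   → F = (-93/5, -46/5)

A = (-1118/73, -110/73)
D = (-2/3, -7)
F = (-93/5, -46/5)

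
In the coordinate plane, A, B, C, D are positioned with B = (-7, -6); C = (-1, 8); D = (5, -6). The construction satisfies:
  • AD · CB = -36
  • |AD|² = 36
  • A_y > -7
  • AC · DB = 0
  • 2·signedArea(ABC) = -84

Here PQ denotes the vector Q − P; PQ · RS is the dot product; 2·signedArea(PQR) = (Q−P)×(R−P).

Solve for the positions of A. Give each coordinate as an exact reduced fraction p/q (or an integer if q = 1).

A = (-1, -6)

1. A_x = -1  [AC · DB = 0 ∩ 2·signedArea(ABC) = -84]
2. A_y = -6  [AC · DB = 0 ∩ 2·signedArea(ABC) = -84]
   → A = (-1, -6)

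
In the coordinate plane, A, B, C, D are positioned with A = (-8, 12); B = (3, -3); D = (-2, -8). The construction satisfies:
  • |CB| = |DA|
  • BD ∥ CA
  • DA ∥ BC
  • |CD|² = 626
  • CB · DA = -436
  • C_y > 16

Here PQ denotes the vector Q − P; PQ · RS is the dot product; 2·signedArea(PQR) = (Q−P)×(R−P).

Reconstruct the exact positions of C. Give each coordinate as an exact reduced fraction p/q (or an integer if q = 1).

1. C_x = -3  [BD ∥ CA ∩ DA ∥ BC]
2. C_y = 17  [BD ∥ CA ∩ DA ∥ BC]
   → C = (-3, 17)

C = (-3, 17)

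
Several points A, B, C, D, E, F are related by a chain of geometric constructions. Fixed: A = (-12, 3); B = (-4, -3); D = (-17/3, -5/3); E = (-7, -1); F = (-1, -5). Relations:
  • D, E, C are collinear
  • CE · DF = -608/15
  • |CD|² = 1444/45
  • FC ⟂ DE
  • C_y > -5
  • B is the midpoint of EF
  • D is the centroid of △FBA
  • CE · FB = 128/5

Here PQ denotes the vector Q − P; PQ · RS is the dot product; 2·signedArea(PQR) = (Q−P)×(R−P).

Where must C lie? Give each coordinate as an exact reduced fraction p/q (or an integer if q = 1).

1. C_x = -3/5  [D, E, C are collinear ∩ FC ⟂ DE]
2. C_y = -21/5  [D, E, C are collinear ∩ FC ⟂ DE]
   → C = (-3/5, -21/5)

C = (-3/5, -21/5)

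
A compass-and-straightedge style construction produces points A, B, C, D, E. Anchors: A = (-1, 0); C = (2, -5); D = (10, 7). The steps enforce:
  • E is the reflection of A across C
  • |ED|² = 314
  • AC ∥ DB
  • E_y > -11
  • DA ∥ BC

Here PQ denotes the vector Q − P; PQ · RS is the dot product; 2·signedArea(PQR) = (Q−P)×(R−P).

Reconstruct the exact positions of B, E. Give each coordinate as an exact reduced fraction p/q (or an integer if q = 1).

B = (13, 2)
E = (5, -10)

1. B_x = 13  [DA ∥ BC ∩ AC ∥ DB]
2. B_y = 2  [DA ∥ BC ∩ AC ∥ DB]
   → B = (13, 2)
3. E_x = 5  [E is the reflection of A across C]
4. E_y = -10  [E is the reflection of A across C]
   → E = (5, -10)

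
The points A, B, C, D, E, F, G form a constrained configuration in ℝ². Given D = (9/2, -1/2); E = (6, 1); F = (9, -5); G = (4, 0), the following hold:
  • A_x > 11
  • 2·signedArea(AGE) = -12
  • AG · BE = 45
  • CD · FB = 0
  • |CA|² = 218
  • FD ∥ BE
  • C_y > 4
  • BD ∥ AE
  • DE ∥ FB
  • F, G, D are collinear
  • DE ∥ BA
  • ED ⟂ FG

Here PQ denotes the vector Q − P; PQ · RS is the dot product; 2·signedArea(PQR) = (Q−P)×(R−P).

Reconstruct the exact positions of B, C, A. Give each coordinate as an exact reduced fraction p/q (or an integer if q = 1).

A = (12, -2)
B = (21/2, -7/2)
C = (-1, 5)

1. B_x = 21/2  [FD ∥ BE ∩ DE ∥ FB]
2. B_y = -7/2  [FD ∥ BE ∩ DE ∥ FB]
   → B = (21/2, -7/2)
3. A_x = 12  [BD ∥ AE ∩ DE ∥ BA]
4. A_y = -2  [BD ∥ AE ∩ DE ∥ BA]
   → A = (12, -2)
5. C_x = -1  [line -3/2·x + -3/2·y + 6 = 0 ∩ |CA|² = 218]
6. C_y = 5  [line -3/2·x + -3/2·y + 6 = 0 ∩ |CA|² = 218]
   → C = (-1, 5)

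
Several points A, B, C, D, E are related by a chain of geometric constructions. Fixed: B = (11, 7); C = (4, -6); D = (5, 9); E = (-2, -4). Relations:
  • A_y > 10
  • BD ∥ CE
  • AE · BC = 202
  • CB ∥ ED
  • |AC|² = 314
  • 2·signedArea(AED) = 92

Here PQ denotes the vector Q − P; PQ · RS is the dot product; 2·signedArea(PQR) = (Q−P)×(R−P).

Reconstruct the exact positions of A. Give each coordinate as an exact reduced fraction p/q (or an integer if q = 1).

1. A_x = -1  [2·signedArea(AED) = 92 ∩ AE · BC = 202]
2. A_y = 11  [2·signedArea(AED) = 92 ∩ AE · BC = 202]
   → A = (-1, 11)

A = (-1, 11)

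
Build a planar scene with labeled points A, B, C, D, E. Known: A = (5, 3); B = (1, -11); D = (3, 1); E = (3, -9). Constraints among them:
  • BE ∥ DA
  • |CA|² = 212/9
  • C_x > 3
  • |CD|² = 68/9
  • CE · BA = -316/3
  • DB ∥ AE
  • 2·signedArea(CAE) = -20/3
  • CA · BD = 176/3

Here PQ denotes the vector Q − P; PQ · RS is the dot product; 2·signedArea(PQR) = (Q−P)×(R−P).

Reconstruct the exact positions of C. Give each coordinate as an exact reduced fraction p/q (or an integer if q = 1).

1. C_x = 11/3  [2·signedArea(CAE) = -20/3 ∩ CA · BD = 176/3]
2. C_y = -5/3  [2·signedArea(CAE) = -20/3 ∩ CA · BD = 176/3]
   → C = (11/3, -5/3)

C = (11/3, -5/3)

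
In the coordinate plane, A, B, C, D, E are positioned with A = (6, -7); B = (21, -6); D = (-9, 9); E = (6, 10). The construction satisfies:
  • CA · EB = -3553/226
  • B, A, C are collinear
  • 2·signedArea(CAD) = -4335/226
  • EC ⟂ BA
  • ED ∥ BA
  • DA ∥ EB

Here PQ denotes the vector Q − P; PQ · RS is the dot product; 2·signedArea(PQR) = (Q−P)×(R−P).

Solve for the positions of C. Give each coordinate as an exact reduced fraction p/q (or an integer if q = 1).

1. C_x = 1611/226  [B, A, C are collinear ∩ EC ⟂ BA]
2. C_y = -1565/226  [B, A, C are collinear ∩ EC ⟂ BA]
   → C = (1611/226, -1565/226)

C = (1611/226, -1565/226)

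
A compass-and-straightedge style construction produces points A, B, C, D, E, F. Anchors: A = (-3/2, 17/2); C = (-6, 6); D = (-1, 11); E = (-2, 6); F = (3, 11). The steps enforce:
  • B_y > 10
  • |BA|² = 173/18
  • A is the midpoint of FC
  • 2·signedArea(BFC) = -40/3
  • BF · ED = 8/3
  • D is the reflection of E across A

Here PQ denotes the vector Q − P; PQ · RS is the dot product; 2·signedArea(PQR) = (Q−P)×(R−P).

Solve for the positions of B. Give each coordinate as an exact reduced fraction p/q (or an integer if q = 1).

1. B_x = 1/3  [2·signedArea(BFC) = -40/3 ∩ BF · ED = 8/3]
2. B_y = 11  [2·signedArea(BFC) = -40/3 ∩ BF · ED = 8/3]
   → B = (1/3, 11)

B = (1/3, 11)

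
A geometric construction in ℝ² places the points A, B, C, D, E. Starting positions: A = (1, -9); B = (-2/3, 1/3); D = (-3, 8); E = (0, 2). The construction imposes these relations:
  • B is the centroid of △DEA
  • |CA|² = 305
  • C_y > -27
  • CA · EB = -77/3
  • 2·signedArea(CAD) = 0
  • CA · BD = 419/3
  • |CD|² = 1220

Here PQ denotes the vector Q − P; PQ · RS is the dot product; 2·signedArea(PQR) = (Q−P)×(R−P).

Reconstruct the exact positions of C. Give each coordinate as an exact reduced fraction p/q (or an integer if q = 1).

1. C_x = 5  [2·signedArea(CAD) = 0 ∩ CA · BD = 419/3]
2. C_y = -26  [2·signedArea(CAD) = 0 ∩ CA · BD = 419/3]
   → C = (5, -26)

C = (5, -26)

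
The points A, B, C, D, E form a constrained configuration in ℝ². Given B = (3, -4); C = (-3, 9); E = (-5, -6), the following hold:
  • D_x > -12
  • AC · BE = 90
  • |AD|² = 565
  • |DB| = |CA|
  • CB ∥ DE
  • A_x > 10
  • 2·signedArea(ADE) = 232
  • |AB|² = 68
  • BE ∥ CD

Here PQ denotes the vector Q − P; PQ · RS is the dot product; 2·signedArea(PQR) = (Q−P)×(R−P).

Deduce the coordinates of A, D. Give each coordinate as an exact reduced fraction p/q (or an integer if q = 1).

A = (11, -2)
D = (-11, 7)

1. A_x = 11  [line 8·x + 2·y + -84 = 0 ∩ |AB|² = 68]
2. A_y = -2  [line 8·x + 2·y + -84 = 0 ∩ |AB|² = 68]
   → A = (11, -2)
3. D_x = -11  [CB ∥ DE ∩ BE ∥ CD]
4. D_y = 7  [CB ∥ DE ∩ BE ∥ CD]
   → D = (-11, 7)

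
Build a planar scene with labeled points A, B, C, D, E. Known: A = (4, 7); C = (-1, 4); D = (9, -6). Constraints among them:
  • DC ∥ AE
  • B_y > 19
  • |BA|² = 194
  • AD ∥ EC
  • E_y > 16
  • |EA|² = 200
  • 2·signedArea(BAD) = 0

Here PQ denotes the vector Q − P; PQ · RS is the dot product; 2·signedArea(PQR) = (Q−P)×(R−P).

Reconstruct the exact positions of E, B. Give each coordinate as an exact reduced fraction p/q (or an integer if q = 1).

1. E_x = -6  [AD ∥ EC ∩ DC ∥ AE]
2. E_y = 17  [AD ∥ EC ∩ DC ∥ AE]
   → E = (-6, 17)
3. B_x = -1  [line 13·x + 5·y + -87 = 0 ∩ |BA|² = 194]
4. B_y = 20  [line 13·x + 5·y + -87 = 0 ∩ |BA|² = 194]
   → B = (-1, 20)

B = (-1, 20)
E = (-6, 17)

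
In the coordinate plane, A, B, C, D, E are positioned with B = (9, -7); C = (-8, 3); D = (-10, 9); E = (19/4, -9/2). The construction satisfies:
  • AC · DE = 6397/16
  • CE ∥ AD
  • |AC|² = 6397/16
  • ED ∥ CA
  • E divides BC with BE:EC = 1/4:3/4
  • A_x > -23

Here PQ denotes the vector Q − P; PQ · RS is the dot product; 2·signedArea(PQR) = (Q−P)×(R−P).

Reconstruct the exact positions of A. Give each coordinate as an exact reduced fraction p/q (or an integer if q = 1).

1. A_x = -91/4  [CE ∥ AD ∩ ED ∥ CA]
2. A_y = 33/2  [CE ∥ AD ∩ ED ∥ CA]
   → A = (-91/4, 33/2)

A = (-91/4, 33/2)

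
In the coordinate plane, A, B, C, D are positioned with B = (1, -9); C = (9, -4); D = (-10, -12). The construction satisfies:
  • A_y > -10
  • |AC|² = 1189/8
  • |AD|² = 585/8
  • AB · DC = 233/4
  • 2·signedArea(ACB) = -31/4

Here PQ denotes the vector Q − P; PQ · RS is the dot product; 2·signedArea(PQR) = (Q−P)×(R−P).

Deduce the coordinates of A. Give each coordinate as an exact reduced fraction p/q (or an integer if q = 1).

A = (-7/4, -39/4)

1. A_x = -7/4  [2·signedArea(ACB) = -31/4 ∩ AB · DC = 233/4]
2. A_y = -39/4  [2·signedArea(ACB) = -31/4 ∩ AB · DC = 233/4]
   → A = (-7/4, -39/4)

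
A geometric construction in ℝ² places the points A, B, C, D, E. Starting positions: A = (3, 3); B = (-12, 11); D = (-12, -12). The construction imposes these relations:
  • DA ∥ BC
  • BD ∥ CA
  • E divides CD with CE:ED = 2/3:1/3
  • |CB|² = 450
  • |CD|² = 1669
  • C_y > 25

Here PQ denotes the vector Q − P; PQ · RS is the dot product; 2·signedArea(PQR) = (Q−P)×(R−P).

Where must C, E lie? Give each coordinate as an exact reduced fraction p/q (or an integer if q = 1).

C = (3, 26)
E = (-7, 2/3)

1. C_x = 3  [BD ∥ CA ∩ DA ∥ BC]
2. C_y = 26  [BD ∥ CA ∩ DA ∥ BC]
   → C = (3, 26)
3. E_x = -7  [E divides CD with CE:ED = 2/3:1/3]
4. E_y = 2/3  [E divides CD with CE:ED = 2/3:1/3]
   → E = (-7, 2/3)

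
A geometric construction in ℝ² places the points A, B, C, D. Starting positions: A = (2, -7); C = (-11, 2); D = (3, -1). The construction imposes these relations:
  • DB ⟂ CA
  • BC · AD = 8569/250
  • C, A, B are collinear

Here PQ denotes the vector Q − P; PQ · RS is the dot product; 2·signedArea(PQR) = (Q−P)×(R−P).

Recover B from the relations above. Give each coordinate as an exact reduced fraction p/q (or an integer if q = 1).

B = (-33/250, -1381/250)

1. B_x = -33/250  [C, A, B are collinear ∩ DB ⟂ CA]
2. B_y = -1381/250  [C, A, B are collinear ∩ DB ⟂ CA]
   → B = (-33/250, -1381/250)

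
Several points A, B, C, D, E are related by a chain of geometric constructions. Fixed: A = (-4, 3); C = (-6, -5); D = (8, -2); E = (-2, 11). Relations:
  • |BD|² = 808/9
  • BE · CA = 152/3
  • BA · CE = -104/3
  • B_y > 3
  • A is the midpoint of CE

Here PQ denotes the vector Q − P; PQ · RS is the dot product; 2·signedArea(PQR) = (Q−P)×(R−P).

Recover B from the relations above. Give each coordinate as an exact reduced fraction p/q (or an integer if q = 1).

B = (2/3, 4)

1. B_x = 2/3  [line -2·x + -8·y + 100/3 = 0 ∩ |BD|² = 808/9]
2. B_y = 4  [line -2·x + -8·y + 100/3 = 0 ∩ |BD|² = 808/9]
   → B = (2/3, 4)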